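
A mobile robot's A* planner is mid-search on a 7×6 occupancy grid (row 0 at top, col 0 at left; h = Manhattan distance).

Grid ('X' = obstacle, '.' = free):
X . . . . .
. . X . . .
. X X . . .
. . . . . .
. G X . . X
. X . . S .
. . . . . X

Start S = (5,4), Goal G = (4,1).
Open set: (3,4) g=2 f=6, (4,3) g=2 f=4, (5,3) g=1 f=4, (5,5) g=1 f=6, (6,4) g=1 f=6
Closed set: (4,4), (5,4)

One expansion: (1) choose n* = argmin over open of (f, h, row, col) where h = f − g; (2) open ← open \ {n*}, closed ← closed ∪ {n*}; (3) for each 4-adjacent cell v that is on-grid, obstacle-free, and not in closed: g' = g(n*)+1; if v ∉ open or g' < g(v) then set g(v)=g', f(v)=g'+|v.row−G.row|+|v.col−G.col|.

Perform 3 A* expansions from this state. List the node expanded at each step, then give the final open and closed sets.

step 1: expand (4,3) (f=4, h=2) → closed; open now [(3,3) g=3 f=6, (3,4) g=2 f=6, (5,3) g=1 f=4, (5,5) g=1 f=6, (6,4) g=1 f=6]
step 2: expand (5,3) (f=4, h=3) → closed; open now [(3,3) g=3 f=6, (3,4) g=2 f=6, (5,2) g=2 f=4, (5,5) g=1 f=6, (6,3) g=2 f=6, (6,4) g=1 f=6]
step 3: expand (5,2) (f=4, h=2) → closed; open now [(3,3) g=3 f=6, (3,4) g=2 f=6, (5,5) g=1 f=6, (6,2) g=3 f=6, (6,3) g=2 f=6, (6,4) g=1 f=6]

order=[(4,3) → (5,3) → (5,2)]; open=[(3,3) g=3 f=6, (3,4) g=2 f=6, (5,5) g=1 f=6, (6,2) g=3 f=6, (6,3) g=2 f=6, (6,4) g=1 f=6]; closed=[(4,3), (4,4), (5,2), (5,3), (5,4)]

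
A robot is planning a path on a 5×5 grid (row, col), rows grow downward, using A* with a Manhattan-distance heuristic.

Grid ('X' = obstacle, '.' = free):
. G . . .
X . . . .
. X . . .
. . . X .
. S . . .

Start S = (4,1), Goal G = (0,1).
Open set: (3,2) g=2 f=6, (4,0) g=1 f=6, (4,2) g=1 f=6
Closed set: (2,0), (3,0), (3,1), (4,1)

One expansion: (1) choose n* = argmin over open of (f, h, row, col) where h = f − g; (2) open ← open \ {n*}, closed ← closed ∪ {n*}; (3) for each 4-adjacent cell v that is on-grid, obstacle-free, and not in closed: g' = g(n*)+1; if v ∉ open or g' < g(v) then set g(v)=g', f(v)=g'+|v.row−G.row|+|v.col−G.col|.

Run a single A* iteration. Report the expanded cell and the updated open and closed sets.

expanded=(3,2); open=[(2,2) g=3 f=6, (4,0) g=1 f=6, (4,2) g=1 f=6]; closed=[(2,0), (3,0), (3,1), (3,2), (4,1)]

step 1: expand (3,2) (f=6, h=4) → closed; open now [(2,2) g=3 f=6, (4,0) g=1 f=6, (4,2) g=1 f=6]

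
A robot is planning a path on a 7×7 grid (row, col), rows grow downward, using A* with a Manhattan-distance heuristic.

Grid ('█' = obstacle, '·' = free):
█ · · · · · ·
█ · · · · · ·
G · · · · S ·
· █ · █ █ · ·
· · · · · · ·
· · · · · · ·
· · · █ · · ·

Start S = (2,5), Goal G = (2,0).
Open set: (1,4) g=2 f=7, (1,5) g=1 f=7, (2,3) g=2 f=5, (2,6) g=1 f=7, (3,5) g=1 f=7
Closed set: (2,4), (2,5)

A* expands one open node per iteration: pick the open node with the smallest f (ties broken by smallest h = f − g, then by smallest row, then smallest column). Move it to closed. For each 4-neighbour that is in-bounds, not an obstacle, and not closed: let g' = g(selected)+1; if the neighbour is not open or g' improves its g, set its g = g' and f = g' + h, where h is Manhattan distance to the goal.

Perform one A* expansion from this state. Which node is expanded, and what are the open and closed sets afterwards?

step 1: expand (2,3) (f=5, h=3) → closed; open now [(1,3) g=3 f=7, (1,4) g=2 f=7, (1,5) g=1 f=7, (2,2) g=3 f=5, (2,6) g=1 f=7, (3,5) g=1 f=7]

expanded=(2,3); open=[(1,3) g=3 f=7, (1,4) g=2 f=7, (1,5) g=1 f=7, (2,2) g=3 f=5, (2,6) g=1 f=7, (3,5) g=1 f=7]; closed=[(2,3), (2,4), (2,5)]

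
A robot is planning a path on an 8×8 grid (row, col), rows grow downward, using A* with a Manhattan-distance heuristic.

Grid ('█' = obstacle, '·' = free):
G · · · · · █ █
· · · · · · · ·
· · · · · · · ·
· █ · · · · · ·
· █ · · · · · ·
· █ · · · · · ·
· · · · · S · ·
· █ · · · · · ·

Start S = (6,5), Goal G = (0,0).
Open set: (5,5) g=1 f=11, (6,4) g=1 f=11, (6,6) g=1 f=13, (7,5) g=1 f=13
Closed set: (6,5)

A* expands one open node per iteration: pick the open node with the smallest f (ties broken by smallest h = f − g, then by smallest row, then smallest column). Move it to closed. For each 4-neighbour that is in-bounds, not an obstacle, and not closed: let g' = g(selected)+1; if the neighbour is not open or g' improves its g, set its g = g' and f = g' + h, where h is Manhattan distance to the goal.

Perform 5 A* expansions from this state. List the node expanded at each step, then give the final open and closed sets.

order=[(5,5) → (4,5) → (3,5) → (2,5) → (1,5)]; open=[(0,5) g=6 f=11, (1,4) g=6 f=11, (1,6) g=6 f=13, (2,4) g=5 f=11, (2,6) g=5 f=13, (3,4) g=4 f=11, (3,6) g=4 f=13, (4,4) g=3 f=11, (4,6) g=3 f=13, (5,4) g=2 f=11, (5,6) g=2 f=13, (6,4) g=1 f=11, (6,6) g=1 f=13, (7,5) g=1 f=13]; closed=[(1,5), (2,5), (3,5), (4,5), (5,5), (6,5)]

step 1: expand (5,5) (f=11, h=10) → closed; open now [(4,5) g=2 f=11, (5,4) g=2 f=11, (5,6) g=2 f=13, (6,4) g=1 f=11, (6,6) g=1 f=13, (7,5) g=1 f=13]
step 2: expand (4,5) (f=11, h=9) → closed; open now [(3,5) g=3 f=11, (4,4) g=3 f=11, (4,6) g=3 f=13, (5,4) g=2 f=11, (5,6) g=2 f=13, (6,4) g=1 f=11, (6,6) g=1 f=13, (7,5) g=1 f=13]
step 3: expand (3,5) (f=11, h=8) → closed; open now [(2,5) g=4 f=11, (3,4) g=4 f=11, (3,6) g=4 f=13, (4,4) g=3 f=11, (4,6) g=3 f=13, (5,4) g=2 f=11, (5,6) g=2 f=13, (6,4) g=1 f=11, (6,6) g=1 f=13, (7,5) g=1 f=13]
step 4: expand (2,5) (f=11, h=7) → closed; open now [(1,5) g=5 f=11, (2,4) g=5 f=11, (2,6) g=5 f=13, (3,4) g=4 f=11, (3,6) g=4 f=13, (4,4) g=3 f=11, (4,6) g=3 f=13, (5,4) g=2 f=11, (5,6) g=2 f=13, (6,4) g=1 f=11, (6,6) g=1 f=13, (7,5) g=1 f=13]
step 5: expand (1,5) (f=11, h=6) → closed; open now [(0,5) g=6 f=11, (1,4) g=6 f=11, (1,6) g=6 f=13, (2,4) g=5 f=11, (2,6) g=5 f=13, (3,4) g=4 f=11, (3,6) g=4 f=13, (4,4) g=3 f=11, (4,6) g=3 f=13, (5,4) g=2 f=11, (5,6) g=2 f=13, (6,4) g=1 f=11, (6,6) g=1 f=13, (7,5) g=1 f=13]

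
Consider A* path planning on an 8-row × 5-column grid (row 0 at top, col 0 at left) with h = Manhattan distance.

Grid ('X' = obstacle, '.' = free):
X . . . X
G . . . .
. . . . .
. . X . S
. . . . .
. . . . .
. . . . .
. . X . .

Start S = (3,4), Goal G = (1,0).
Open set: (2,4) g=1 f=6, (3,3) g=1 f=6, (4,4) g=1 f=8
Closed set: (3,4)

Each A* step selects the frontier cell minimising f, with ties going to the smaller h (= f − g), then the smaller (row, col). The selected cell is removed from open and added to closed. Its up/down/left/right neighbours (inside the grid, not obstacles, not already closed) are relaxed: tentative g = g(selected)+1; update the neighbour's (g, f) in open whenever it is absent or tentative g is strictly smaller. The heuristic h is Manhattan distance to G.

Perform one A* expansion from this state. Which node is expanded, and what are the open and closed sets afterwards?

step 1: expand (2,4) (f=6, h=5) → closed; open now [(1,4) g=2 f=6, (2,3) g=2 f=6, (3,3) g=1 f=6, (4,4) g=1 f=8]

expanded=(2,4); open=[(1,4) g=2 f=6, (2,3) g=2 f=6, (3,3) g=1 f=6, (4,4) g=1 f=8]; closed=[(2,4), (3,4)]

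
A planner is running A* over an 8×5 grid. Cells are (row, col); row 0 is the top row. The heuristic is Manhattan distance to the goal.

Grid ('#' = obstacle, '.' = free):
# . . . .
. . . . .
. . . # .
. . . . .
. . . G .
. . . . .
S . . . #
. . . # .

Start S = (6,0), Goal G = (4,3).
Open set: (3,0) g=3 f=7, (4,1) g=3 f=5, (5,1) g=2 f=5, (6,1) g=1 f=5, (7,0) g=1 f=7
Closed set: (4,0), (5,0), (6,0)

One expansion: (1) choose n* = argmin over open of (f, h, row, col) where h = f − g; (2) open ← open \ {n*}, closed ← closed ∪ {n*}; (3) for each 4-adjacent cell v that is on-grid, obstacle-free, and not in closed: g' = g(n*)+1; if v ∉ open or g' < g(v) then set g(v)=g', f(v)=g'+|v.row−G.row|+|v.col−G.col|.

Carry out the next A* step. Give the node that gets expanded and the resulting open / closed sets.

step 1: expand (4,1) (f=5, h=2) → closed; open now [(3,0) g=3 f=7, (3,1) g=4 f=7, (4,2) g=4 f=5, (5,1) g=2 f=5, (6,1) g=1 f=5, (7,0) g=1 f=7]

expanded=(4,1); open=[(3,0) g=3 f=7, (3,1) g=4 f=7, (4,2) g=4 f=5, (5,1) g=2 f=5, (6,1) g=1 f=5, (7,0) g=1 f=7]; closed=[(4,0), (4,1), (5,0), (6,0)]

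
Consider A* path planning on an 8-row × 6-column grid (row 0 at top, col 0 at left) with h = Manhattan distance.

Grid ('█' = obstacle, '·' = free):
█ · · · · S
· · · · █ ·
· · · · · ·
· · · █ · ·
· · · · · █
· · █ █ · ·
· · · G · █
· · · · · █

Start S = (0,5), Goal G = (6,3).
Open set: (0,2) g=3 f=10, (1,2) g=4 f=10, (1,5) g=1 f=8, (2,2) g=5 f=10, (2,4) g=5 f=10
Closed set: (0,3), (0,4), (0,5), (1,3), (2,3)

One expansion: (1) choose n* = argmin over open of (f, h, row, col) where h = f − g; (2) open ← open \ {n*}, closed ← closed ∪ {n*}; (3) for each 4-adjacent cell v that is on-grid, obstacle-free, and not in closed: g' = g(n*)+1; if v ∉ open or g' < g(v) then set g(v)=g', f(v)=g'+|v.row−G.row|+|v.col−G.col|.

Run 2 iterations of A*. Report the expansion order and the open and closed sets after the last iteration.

order=[(1,5) → (2,5)]; open=[(0,2) g=3 f=10, (1,2) g=4 f=10, (2,2) g=5 f=10, (2,4) g=3 f=8, (3,5) g=3 f=8]; closed=[(0,3), (0,4), (0,5), (1,3), (1,5), (2,3), (2,5)]

step 1: expand (1,5) (f=8, h=7) → closed; open now [(0,2) g=3 f=10, (1,2) g=4 f=10, (2,2) g=5 f=10, (2,4) g=5 f=10, (2,5) g=2 f=8]
step 2: expand (2,5) (f=8, h=6) → closed; open now [(0,2) g=3 f=10, (1,2) g=4 f=10, (2,2) g=5 f=10, (2,4) g=3 f=8, (3,5) g=3 f=8]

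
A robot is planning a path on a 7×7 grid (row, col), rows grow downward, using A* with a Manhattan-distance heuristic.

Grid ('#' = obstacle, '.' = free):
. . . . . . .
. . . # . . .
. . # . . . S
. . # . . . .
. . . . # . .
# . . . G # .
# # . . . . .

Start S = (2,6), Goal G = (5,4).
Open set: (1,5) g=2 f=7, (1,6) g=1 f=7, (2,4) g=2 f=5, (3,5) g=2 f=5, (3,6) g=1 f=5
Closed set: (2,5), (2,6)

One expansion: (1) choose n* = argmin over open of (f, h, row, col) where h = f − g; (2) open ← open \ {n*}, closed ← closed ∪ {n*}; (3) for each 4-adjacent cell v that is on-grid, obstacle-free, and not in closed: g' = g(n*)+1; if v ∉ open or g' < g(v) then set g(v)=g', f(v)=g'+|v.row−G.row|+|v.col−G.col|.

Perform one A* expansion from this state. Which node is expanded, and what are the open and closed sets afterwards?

expanded=(2,4); open=[(1,4) g=3 f=7, (1,5) g=2 f=7, (1,6) g=1 f=7, (2,3) g=3 f=7, (3,4) g=3 f=5, (3,5) g=2 f=5, (3,6) g=1 f=5]; closed=[(2,4), (2,5), (2,6)]

step 1: expand (2,4) (f=5, h=3) → closed; open now [(1,4) g=3 f=7, (1,5) g=2 f=7, (1,6) g=1 f=7, (2,3) g=3 f=7, (3,4) g=3 f=5, (3,5) g=2 f=5, (3,6) g=1 f=5]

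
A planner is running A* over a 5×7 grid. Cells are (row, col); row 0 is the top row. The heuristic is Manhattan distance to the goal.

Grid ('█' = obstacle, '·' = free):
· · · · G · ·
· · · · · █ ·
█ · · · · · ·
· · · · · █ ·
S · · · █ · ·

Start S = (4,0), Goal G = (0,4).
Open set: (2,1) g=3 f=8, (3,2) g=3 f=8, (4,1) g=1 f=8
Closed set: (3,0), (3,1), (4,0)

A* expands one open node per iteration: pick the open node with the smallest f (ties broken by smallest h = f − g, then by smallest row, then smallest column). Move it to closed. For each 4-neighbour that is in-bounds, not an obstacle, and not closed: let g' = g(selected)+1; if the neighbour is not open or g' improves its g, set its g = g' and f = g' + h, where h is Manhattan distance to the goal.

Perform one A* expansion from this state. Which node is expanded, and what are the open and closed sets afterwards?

step 1: expand (2,1) (f=8, h=5) → closed; open now [(1,1) g=4 f=8, (2,2) g=4 f=8, (3,2) g=3 f=8, (4,1) g=1 f=8]

expanded=(2,1); open=[(1,1) g=4 f=8, (2,2) g=4 f=8, (3,2) g=3 f=8, (4,1) g=1 f=8]; closed=[(2,1), (3,0), (3,1), (4,0)]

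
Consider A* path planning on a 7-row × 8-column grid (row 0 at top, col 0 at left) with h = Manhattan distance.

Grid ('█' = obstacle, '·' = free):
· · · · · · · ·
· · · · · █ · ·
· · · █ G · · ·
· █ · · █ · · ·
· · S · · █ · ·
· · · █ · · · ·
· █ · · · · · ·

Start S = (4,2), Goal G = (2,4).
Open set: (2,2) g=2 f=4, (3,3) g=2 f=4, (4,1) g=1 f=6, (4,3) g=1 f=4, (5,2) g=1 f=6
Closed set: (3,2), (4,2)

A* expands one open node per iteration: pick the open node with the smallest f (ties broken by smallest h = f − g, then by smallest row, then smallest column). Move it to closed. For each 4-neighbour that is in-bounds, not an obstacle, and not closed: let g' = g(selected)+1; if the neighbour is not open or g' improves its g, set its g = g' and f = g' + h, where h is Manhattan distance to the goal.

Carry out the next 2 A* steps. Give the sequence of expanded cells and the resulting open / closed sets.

step 1: expand (2,2) (f=4, h=2) → closed; open now [(1,2) g=3 f=6, (2,1) g=3 f=6, (3,3) g=2 f=4, (4,1) g=1 f=6, (4,3) g=1 f=4, (5,2) g=1 f=6]
step 2: expand (3,3) (f=4, h=2) → closed; open now [(1,2) g=3 f=6, (2,1) g=3 f=6, (4,1) g=1 f=6, (4,3) g=1 f=4, (5,2) g=1 f=6]

order=[(2,2) → (3,3)]; open=[(1,2) g=3 f=6, (2,1) g=3 f=6, (4,1) g=1 f=6, (4,3) g=1 f=4, (5,2) g=1 f=6]; closed=[(2,2), (3,2), (3,3), (4,2)]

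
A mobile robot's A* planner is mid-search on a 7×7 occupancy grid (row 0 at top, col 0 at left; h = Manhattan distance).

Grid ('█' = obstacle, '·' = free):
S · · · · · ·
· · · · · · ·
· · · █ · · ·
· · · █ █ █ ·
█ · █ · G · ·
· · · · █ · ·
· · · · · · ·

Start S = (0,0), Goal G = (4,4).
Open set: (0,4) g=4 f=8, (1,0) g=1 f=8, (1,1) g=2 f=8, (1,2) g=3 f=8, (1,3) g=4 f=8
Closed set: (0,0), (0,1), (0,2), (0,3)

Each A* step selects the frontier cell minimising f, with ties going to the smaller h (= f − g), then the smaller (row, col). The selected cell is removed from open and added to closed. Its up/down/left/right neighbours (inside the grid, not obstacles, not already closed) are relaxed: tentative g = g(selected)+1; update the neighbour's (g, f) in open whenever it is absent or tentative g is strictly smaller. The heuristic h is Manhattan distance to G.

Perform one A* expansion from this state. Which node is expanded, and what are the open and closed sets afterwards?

expanded=(0,4); open=[(0,5) g=5 f=10, (1,0) g=1 f=8, (1,1) g=2 f=8, (1,2) g=3 f=8, (1,3) g=4 f=8, (1,4) g=5 f=8]; closed=[(0,0), (0,1), (0,2), (0,3), (0,4)]

step 1: expand (0,4) (f=8, h=4) → closed; open now [(0,5) g=5 f=10, (1,0) g=1 f=8, (1,1) g=2 f=8, (1,2) g=3 f=8, (1,3) g=4 f=8, (1,4) g=5 f=8]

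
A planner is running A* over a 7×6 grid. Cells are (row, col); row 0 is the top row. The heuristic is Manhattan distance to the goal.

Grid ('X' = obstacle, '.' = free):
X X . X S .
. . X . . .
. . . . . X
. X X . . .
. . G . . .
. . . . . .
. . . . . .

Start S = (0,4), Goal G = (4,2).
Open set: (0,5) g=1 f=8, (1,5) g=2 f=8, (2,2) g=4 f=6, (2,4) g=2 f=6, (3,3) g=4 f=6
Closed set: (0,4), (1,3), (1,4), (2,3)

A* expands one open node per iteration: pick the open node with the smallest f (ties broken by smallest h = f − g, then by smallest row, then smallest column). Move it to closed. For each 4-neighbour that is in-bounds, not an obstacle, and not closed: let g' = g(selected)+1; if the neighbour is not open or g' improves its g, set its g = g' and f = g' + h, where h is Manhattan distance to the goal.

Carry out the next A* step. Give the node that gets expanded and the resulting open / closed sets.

step 1: expand (2,2) (f=6, h=2) → closed; open now [(0,5) g=1 f=8, (1,5) g=2 f=8, (2,1) g=5 f=8, (2,4) g=2 f=6, (3,3) g=4 f=6]

expanded=(2,2); open=[(0,5) g=1 f=8, (1,5) g=2 f=8, (2,1) g=5 f=8, (2,4) g=2 f=6, (3,3) g=4 f=6]; closed=[(0,4), (1,3), (1,4), (2,2), (2,3)]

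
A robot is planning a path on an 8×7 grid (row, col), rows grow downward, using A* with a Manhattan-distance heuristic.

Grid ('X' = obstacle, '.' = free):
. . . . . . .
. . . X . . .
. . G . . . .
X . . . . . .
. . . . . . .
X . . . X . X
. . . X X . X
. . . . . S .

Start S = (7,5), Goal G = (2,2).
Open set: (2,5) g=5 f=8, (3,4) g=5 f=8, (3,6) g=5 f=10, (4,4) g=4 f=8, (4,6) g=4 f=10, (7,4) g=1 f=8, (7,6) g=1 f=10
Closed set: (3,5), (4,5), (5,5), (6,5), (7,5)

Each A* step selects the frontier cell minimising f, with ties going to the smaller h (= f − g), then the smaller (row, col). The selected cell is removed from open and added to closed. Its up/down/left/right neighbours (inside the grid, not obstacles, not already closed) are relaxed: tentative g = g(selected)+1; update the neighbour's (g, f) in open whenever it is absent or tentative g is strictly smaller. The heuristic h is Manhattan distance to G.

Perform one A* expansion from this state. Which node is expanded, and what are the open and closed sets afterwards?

step 1: expand (2,5) (f=8, h=3) → closed; open now [(1,5) g=6 f=10, (2,4) g=6 f=8, (2,6) g=6 f=10, (3,4) g=5 f=8, (3,6) g=5 f=10, (4,4) g=4 f=8, (4,6) g=4 f=10, (7,4) g=1 f=8, (7,6) g=1 f=10]

expanded=(2,5); open=[(1,5) g=6 f=10, (2,4) g=6 f=8, (2,6) g=6 f=10, (3,4) g=5 f=8, (3,6) g=5 f=10, (4,4) g=4 f=8, (4,6) g=4 f=10, (7,4) g=1 f=8, (7,6) g=1 f=10]; closed=[(2,5), (3,5), (4,5), (5,5), (6,5), (7,5)]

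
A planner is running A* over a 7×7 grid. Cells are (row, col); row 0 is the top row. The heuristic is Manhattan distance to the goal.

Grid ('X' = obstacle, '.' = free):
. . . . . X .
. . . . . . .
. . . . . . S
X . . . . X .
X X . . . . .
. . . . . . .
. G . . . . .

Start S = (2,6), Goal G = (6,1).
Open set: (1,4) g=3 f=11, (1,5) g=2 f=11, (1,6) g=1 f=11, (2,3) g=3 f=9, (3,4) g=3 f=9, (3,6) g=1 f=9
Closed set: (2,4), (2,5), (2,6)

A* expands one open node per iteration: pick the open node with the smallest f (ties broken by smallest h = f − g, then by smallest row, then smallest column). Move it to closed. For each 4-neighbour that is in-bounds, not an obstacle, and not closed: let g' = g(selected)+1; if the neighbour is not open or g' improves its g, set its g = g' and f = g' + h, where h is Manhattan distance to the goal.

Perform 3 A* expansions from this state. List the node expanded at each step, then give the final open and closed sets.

step 1: expand (2,3) (f=9, h=6) → closed; open now [(1,3) g=4 f=11, (1,4) g=3 f=11, (1,5) g=2 f=11, (1,6) g=1 f=11, (2,2) g=4 f=9, (3,3) g=4 f=9, (3,4) g=3 f=9, (3,6) g=1 f=9]
step 2: expand (2,2) (f=9, h=5) → closed; open now [(1,2) g=5 f=11, (1,3) g=4 f=11, (1,4) g=3 f=11, (1,5) g=2 f=11, (1,6) g=1 f=11, (2,1) g=5 f=9, (3,2) g=5 f=9, (3,3) g=4 f=9, (3,4) g=3 f=9, (3,6) g=1 f=9]
step 3: expand (2,1) (f=9, h=4) → closed; open now [(1,1) g=6 f=11, (1,2) g=5 f=11, (1,3) g=4 f=11, (1,4) g=3 f=11, (1,5) g=2 f=11, (1,6) g=1 f=11, (2,0) g=6 f=11, (3,1) g=6 f=9, (3,2) g=5 f=9, (3,3) g=4 f=9, (3,4) g=3 f=9, (3,6) g=1 f=9]

order=[(2,3) → (2,2) → (2,1)]; open=[(1,1) g=6 f=11, (1,2) g=5 f=11, (1,3) g=4 f=11, (1,4) g=3 f=11, (1,5) g=2 f=11, (1,6) g=1 f=11, (2,0) g=6 f=11, (3,1) g=6 f=9, (3,2) g=5 f=9, (3,3) g=4 f=9, (3,4) g=3 f=9, (3,6) g=1 f=9]; closed=[(2,1), (2,2), (2,3), (2,4), (2,5), (2,6)]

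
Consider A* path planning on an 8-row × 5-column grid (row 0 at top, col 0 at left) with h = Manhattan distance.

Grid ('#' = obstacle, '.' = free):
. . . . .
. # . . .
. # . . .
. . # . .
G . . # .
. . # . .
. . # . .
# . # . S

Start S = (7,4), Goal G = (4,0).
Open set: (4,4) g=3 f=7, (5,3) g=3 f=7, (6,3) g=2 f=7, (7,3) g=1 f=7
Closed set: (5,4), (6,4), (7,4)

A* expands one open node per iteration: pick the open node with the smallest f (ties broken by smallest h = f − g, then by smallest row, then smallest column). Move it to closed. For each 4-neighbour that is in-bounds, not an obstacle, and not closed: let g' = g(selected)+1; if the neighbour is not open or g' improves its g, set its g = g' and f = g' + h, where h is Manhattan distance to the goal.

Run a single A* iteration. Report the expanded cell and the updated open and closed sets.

step 1: expand (4,4) (f=7, h=4) → closed; open now [(3,4) g=4 f=9, (5,3) g=3 f=7, (6,3) g=2 f=7, (7,3) g=1 f=7]

expanded=(4,4); open=[(3,4) g=4 f=9, (5,3) g=3 f=7, (6,3) g=2 f=7, (7,3) g=1 f=7]; closed=[(4,4), (5,4), (6,4), (7,4)]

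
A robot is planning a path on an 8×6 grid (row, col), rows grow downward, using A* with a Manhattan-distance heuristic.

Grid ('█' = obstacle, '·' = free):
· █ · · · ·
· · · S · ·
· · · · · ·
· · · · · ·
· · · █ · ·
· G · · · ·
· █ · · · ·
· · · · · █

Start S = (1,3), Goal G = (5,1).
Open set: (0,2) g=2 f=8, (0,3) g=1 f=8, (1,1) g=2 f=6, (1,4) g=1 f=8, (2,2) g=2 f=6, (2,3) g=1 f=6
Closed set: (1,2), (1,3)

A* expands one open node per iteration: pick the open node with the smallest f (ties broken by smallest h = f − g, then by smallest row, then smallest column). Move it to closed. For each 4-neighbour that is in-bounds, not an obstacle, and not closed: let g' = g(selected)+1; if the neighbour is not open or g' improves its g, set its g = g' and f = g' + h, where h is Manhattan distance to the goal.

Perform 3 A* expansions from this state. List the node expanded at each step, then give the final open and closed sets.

step 1: expand (1,1) (f=6, h=4) → closed; open now [(0,2) g=2 f=8, (0,3) g=1 f=8, (1,0) g=3 f=8, (1,4) g=1 f=8, (2,1) g=3 f=6, (2,2) g=2 f=6, (2,3) g=1 f=6]
step 2: expand (2,1) (f=6, h=3) → closed; open now [(0,2) g=2 f=8, (0,3) g=1 f=8, (1,0) g=3 f=8, (1,4) g=1 f=8, (2,0) g=4 f=8, (2,2) g=2 f=6, (2,3) g=1 f=6, (3,1) g=4 f=6]
step 3: expand (3,1) (f=6, h=2) → closed; open now [(0,2) g=2 f=8, (0,3) g=1 f=8, (1,0) g=3 f=8, (1,4) g=1 f=8, (2,0) g=4 f=8, (2,2) g=2 f=6, (2,3) g=1 f=6, (3,0) g=5 f=8, (3,2) g=5 f=8, (4,1) g=5 f=6]

order=[(1,1) → (2,1) → (3,1)]; open=[(0,2) g=2 f=8, (0,3) g=1 f=8, (1,0) g=3 f=8, (1,4) g=1 f=8, (2,0) g=4 f=8, (2,2) g=2 f=6, (2,3) g=1 f=6, (3,0) g=5 f=8, (3,2) g=5 f=8, (4,1) g=5 f=6]; closed=[(1,1), (1,2), (1,3), (2,1), (3,1)]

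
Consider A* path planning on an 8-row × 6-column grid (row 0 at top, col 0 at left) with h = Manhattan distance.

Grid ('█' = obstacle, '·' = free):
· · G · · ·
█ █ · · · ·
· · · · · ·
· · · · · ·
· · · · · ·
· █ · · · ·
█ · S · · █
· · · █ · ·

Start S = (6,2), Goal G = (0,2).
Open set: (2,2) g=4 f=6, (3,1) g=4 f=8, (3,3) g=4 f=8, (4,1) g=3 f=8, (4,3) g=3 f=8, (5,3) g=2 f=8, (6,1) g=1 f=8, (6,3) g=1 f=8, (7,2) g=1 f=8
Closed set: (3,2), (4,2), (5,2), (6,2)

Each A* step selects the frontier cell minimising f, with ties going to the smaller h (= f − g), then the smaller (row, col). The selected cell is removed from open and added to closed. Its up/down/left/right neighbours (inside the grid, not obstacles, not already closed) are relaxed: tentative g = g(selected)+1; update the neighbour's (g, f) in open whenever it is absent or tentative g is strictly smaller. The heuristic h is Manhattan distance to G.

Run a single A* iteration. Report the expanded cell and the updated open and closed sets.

step 1: expand (2,2) (f=6, h=2) → closed; open now [(1,2) g=5 f=6, (2,1) g=5 f=8, (2,3) g=5 f=8, (3,1) g=4 f=8, (3,3) g=4 f=8, (4,1) g=3 f=8, (4,3) g=3 f=8, (5,3) g=2 f=8, (6,1) g=1 f=8, (6,3) g=1 f=8, (7,2) g=1 f=8]

expanded=(2,2); open=[(1,2) g=5 f=6, (2,1) g=5 f=8, (2,3) g=5 f=8, (3,1) g=4 f=8, (3,3) g=4 f=8, (4,1) g=3 f=8, (4,3) g=3 f=8, (5,3) g=2 f=8, (6,1) g=1 f=8, (6,3) g=1 f=8, (7,2) g=1 f=8]; closed=[(2,2), (3,2), (4,2), (5,2), (6,2)]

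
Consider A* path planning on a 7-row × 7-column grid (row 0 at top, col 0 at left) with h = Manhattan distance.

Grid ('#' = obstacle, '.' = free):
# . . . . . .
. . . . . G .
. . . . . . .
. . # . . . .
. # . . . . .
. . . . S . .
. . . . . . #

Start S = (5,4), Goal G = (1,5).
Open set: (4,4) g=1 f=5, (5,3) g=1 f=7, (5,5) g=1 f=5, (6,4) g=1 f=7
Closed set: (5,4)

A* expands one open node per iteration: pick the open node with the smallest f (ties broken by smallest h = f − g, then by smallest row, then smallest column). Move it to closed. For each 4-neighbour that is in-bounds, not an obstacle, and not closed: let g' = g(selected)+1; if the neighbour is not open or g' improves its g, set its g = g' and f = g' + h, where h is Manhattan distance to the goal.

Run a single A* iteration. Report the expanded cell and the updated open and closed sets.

expanded=(4,4); open=[(3,4) g=2 f=5, (4,3) g=2 f=7, (4,5) g=2 f=5, (5,3) g=1 f=7, (5,5) g=1 f=5, (6,4) g=1 f=7]; closed=[(4,4), (5,4)]

step 1: expand (4,4) (f=5, h=4) → closed; open now [(3,4) g=2 f=5, (4,3) g=2 f=7, (4,5) g=2 f=5, (5,3) g=1 f=7, (5,5) g=1 f=5, (6,4) g=1 f=7]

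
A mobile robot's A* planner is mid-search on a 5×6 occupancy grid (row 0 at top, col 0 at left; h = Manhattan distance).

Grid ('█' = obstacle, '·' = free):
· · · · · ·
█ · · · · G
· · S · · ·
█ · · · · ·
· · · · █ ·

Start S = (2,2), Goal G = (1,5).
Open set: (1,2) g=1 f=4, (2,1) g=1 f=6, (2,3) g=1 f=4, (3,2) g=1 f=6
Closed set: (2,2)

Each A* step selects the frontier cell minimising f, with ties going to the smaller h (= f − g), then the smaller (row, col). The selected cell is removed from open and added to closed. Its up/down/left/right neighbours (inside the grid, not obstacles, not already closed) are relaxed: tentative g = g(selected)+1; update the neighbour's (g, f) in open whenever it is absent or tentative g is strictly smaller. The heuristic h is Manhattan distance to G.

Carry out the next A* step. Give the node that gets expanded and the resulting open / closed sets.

step 1: expand (1,2) (f=4, h=3) → closed; open now [(0,2) g=2 f=6, (1,1) g=2 f=6, (1,3) g=2 f=4, (2,1) g=1 f=6, (2,3) g=1 f=4, (3,2) g=1 f=6]

expanded=(1,2); open=[(0,2) g=2 f=6, (1,1) g=2 f=6, (1,3) g=2 f=4, (2,1) g=1 f=6, (2,3) g=1 f=4, (3,2) g=1 f=6]; closed=[(1,2), (2,2)]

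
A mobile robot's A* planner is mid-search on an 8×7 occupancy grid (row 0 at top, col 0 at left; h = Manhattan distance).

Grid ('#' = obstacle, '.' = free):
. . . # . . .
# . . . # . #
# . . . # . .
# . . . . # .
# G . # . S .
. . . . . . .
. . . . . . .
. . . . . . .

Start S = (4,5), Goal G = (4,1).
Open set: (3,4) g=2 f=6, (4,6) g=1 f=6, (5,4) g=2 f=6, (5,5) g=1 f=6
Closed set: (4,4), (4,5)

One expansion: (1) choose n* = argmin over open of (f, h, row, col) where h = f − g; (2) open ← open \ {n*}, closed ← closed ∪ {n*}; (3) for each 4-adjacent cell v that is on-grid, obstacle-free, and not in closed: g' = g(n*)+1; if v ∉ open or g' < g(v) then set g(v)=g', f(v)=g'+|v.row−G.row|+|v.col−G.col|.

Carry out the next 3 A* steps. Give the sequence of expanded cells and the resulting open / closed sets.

step 1: expand (3,4) (f=6, h=4) → closed; open now [(3,3) g=3 f=6, (4,6) g=1 f=6, (5,4) g=2 f=6, (5,5) g=1 f=6]
step 2: expand (3,3) (f=6, h=3) → closed; open now [(2,3) g=4 f=8, (3,2) g=4 f=6, (4,6) g=1 f=6, (5,4) g=2 f=6, (5,5) g=1 f=6]
step 3: expand (3,2) (f=6, h=2) → closed; open now [(2,2) g=5 f=8, (2,3) g=4 f=8, (3,1) g=5 f=6, (4,2) g=5 f=6, (4,6) g=1 f=6, (5,4) g=2 f=6, (5,5) g=1 f=6]

order=[(3,4) → (3,3) → (3,2)]; open=[(2,2) g=5 f=8, (2,3) g=4 f=8, (3,1) g=5 f=6, (4,2) g=5 f=6, (4,6) g=1 f=6, (5,4) g=2 f=6, (5,5) g=1 f=6]; closed=[(3,2), (3,3), (3,4), (4,4), (4,5)]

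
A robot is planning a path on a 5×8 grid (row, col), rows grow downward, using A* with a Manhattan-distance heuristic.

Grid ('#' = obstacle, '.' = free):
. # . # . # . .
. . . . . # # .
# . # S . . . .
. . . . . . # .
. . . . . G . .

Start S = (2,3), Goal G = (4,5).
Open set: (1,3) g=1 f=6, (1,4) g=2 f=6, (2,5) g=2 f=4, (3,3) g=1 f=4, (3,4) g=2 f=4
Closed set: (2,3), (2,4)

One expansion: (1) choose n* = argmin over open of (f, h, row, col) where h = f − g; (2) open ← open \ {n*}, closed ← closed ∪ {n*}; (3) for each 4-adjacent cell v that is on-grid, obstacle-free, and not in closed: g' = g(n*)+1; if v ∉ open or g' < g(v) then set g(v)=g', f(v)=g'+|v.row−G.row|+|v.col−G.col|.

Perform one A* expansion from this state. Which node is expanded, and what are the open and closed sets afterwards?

expanded=(2,5); open=[(1,3) g=1 f=6, (1,4) g=2 f=6, (2,6) g=3 f=6, (3,3) g=1 f=4, (3,4) g=2 f=4, (3,5) g=3 f=4]; closed=[(2,3), (2,4), (2,5)]

step 1: expand (2,5) (f=4, h=2) → closed; open now [(1,3) g=1 f=6, (1,4) g=2 f=6, (2,6) g=3 f=6, (3,3) g=1 f=4, (3,4) g=2 f=4, (3,5) g=3 f=4]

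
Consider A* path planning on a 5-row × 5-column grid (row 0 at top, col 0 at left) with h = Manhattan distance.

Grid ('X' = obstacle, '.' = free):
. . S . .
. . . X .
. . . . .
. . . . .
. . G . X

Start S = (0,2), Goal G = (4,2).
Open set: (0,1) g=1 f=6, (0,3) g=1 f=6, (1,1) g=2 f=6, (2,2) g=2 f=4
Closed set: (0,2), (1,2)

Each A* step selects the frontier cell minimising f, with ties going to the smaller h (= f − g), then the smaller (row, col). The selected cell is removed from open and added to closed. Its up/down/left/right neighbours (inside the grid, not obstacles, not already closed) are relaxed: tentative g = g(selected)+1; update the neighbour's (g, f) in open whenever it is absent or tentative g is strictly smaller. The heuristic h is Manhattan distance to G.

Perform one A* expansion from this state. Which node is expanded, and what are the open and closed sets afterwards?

expanded=(2,2); open=[(0,1) g=1 f=6, (0,3) g=1 f=6, (1,1) g=2 f=6, (2,1) g=3 f=6, (2,3) g=3 f=6, (3,2) g=3 f=4]; closed=[(0,2), (1,2), (2,2)]

step 1: expand (2,2) (f=4, h=2) → closed; open now [(0,1) g=1 f=6, (0,3) g=1 f=6, (1,1) g=2 f=6, (2,1) g=3 f=6, (2,3) g=3 f=6, (3,2) g=3 f=4]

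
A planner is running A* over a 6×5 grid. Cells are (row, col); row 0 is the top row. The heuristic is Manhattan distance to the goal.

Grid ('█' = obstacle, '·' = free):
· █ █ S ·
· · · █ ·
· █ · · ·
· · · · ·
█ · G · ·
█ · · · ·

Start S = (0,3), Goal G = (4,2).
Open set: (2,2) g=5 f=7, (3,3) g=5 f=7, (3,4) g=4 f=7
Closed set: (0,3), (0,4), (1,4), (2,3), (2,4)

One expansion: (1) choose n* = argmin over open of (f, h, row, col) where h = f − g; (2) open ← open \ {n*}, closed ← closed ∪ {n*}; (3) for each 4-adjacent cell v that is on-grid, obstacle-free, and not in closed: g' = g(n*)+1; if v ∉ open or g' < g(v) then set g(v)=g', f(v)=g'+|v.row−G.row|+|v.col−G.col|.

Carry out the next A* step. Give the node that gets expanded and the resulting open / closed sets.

step 1: expand (2,2) (f=7, h=2) → closed; open now [(1,2) g=6 f=9, (3,2) g=6 f=7, (3,3) g=5 f=7, (3,4) g=4 f=7]

expanded=(2,2); open=[(1,2) g=6 f=9, (3,2) g=6 f=7, (3,3) g=5 f=7, (3,4) g=4 f=7]; closed=[(0,3), (0,4), (1,4), (2,2), (2,3), (2,4)]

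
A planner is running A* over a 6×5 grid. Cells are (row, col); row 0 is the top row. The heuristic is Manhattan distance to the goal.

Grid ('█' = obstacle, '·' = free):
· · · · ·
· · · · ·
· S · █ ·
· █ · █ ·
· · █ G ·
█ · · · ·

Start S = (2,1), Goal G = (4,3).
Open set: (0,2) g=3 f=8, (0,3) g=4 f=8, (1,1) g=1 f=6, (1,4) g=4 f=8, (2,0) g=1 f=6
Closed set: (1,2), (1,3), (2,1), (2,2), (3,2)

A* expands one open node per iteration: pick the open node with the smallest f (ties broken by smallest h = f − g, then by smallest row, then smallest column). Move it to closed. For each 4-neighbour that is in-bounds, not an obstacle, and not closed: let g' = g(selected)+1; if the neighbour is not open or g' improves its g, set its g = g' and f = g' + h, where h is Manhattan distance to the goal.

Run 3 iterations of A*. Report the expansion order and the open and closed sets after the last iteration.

step 1: expand (1,1) (f=6, h=5) → closed; open now [(0,1) g=2 f=8, (0,2) g=3 f=8, (0,3) g=4 f=8, (1,0) g=2 f=8, (1,4) g=4 f=8, (2,0) g=1 f=6]
step 2: expand (2,0) (f=6, h=5) → closed; open now [(0,1) g=2 f=8, (0,2) g=3 f=8, (0,3) g=4 f=8, (1,0) g=2 f=8, (1,4) g=4 f=8, (3,0) g=2 f=6]
step 3: expand (3,0) (f=6, h=4) → closed; open now [(0,1) g=2 f=8, (0,2) g=3 f=8, (0,3) g=4 f=8, (1,0) g=2 f=8, (1,4) g=4 f=8, (4,0) g=3 f=6]

order=[(1,1) → (2,0) → (3,0)]; open=[(0,1) g=2 f=8, (0,2) g=3 f=8, (0,3) g=4 f=8, (1,0) g=2 f=8, (1,4) g=4 f=8, (4,0) g=3 f=6]; closed=[(1,1), (1,2), (1,3), (2,0), (2,1), (2,2), (3,0), (3,2)]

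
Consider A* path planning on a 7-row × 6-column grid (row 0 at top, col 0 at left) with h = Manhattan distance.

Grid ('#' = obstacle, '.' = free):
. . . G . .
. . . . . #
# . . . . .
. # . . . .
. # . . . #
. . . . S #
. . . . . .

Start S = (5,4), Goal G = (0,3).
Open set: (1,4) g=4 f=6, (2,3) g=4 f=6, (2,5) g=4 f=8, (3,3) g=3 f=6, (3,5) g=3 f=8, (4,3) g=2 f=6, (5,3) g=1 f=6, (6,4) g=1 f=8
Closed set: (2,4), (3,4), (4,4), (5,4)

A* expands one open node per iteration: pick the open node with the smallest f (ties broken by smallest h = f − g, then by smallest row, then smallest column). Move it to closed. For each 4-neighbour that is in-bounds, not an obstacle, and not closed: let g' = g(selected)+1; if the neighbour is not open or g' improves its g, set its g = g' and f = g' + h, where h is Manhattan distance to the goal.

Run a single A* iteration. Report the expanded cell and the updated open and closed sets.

expanded=(1,4); open=[(0,4) g=5 f=6, (1,3) g=5 f=6, (2,3) g=4 f=6, (2,5) g=4 f=8, (3,3) g=3 f=6, (3,5) g=3 f=8, (4,3) g=2 f=6, (5,3) g=1 f=6, (6,4) g=1 f=8]; closed=[(1,4), (2,4), (3,4), (4,4), (5,4)]

step 1: expand (1,4) (f=6, h=2) → closed; open now [(0,4) g=5 f=6, (1,3) g=5 f=6, (2,3) g=4 f=6, (2,5) g=4 f=8, (3,3) g=3 f=6, (3,5) g=3 f=8, (4,3) g=2 f=6, (5,3) g=1 f=6, (6,4) g=1 f=8]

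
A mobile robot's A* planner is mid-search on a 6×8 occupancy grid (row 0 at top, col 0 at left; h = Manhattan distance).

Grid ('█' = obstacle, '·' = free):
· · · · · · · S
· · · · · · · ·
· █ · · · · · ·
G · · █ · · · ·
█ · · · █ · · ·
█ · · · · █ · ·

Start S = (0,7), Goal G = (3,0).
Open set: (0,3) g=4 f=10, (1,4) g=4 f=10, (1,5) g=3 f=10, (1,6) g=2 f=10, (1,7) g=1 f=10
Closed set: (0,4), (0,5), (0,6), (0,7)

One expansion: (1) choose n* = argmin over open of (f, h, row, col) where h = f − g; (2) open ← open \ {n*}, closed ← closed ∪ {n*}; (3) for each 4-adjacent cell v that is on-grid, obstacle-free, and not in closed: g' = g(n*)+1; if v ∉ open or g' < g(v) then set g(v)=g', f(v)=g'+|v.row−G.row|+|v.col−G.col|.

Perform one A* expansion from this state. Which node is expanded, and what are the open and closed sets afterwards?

step 1: expand (0,3) (f=10, h=6) → closed; open now [(0,2) g=5 f=10, (1,3) g=5 f=10, (1,4) g=4 f=10, (1,5) g=3 f=10, (1,6) g=2 f=10, (1,7) g=1 f=10]

expanded=(0,3); open=[(0,2) g=5 f=10, (1,3) g=5 f=10, (1,4) g=4 f=10, (1,5) g=3 f=10, (1,6) g=2 f=10, (1,7) g=1 f=10]; closed=[(0,3), (0,4), (0,5), (0,6), (0,7)]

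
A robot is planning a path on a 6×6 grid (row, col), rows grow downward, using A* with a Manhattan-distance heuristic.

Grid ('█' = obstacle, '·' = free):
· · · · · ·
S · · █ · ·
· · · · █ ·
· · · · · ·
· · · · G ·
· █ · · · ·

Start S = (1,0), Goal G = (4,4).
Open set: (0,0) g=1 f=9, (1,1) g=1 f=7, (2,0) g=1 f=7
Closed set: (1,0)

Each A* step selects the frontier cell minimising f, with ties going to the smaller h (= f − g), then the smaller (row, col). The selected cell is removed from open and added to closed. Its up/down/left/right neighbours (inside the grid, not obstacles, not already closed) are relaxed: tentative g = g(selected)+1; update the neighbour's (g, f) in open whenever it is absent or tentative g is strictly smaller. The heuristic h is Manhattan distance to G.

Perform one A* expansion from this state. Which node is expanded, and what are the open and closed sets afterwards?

expanded=(1,1); open=[(0,0) g=1 f=9, (0,1) g=2 f=9, (1,2) g=2 f=7, (2,0) g=1 f=7, (2,1) g=2 f=7]; closed=[(1,0), (1,1)]

step 1: expand (1,1) (f=7, h=6) → closed; open now [(0,0) g=1 f=9, (0,1) g=2 f=9, (1,2) g=2 f=7, (2,0) g=1 f=7, (2,1) g=2 f=7]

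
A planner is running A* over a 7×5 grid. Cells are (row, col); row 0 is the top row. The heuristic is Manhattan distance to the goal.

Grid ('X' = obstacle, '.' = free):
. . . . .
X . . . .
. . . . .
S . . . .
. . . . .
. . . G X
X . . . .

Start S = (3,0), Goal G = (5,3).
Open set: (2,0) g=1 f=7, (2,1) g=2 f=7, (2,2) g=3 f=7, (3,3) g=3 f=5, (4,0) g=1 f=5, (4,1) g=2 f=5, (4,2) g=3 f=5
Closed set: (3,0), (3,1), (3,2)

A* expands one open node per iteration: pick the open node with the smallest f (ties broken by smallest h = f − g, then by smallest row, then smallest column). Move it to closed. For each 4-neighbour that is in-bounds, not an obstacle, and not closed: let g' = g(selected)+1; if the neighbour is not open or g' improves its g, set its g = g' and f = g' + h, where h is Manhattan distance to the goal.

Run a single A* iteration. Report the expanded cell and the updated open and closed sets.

expanded=(3,3); open=[(2,0) g=1 f=7, (2,1) g=2 f=7, (2,2) g=3 f=7, (2,3) g=4 f=7, (3,4) g=4 f=7, (4,0) g=1 f=5, (4,1) g=2 f=5, (4,2) g=3 f=5, (4,3) g=4 f=5]; closed=[(3,0), (3,1), (3,2), (3,3)]

step 1: expand (3,3) (f=5, h=2) → closed; open now [(2,0) g=1 f=7, (2,1) g=2 f=7, (2,2) g=3 f=7, (2,3) g=4 f=7, (3,4) g=4 f=7, (4,0) g=1 f=5, (4,1) g=2 f=5, (4,2) g=3 f=5, (4,3) g=4 f=5]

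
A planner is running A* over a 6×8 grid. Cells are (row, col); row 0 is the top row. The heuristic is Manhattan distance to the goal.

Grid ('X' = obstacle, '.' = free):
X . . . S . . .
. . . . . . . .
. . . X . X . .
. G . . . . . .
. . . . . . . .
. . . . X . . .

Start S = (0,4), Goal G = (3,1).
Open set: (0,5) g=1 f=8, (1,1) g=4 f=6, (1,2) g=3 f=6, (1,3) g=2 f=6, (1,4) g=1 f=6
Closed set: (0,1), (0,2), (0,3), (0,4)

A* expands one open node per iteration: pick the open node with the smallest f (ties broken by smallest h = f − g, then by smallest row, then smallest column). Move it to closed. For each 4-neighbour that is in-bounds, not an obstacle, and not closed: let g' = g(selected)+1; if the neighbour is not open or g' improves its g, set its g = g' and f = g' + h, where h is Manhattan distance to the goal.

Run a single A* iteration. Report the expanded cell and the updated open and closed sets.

expanded=(1,1); open=[(0,5) g=1 f=8, (1,0) g=5 f=8, (1,2) g=3 f=6, (1,3) g=2 f=6, (1,4) g=1 f=6, (2,1) g=5 f=6]; closed=[(0,1), (0,2), (0,3), (0,4), (1,1)]

step 1: expand (1,1) (f=6, h=2) → closed; open now [(0,5) g=1 f=8, (1,0) g=5 f=8, (1,2) g=3 f=6, (1,3) g=2 f=6, (1,4) g=1 f=6, (2,1) g=5 f=6]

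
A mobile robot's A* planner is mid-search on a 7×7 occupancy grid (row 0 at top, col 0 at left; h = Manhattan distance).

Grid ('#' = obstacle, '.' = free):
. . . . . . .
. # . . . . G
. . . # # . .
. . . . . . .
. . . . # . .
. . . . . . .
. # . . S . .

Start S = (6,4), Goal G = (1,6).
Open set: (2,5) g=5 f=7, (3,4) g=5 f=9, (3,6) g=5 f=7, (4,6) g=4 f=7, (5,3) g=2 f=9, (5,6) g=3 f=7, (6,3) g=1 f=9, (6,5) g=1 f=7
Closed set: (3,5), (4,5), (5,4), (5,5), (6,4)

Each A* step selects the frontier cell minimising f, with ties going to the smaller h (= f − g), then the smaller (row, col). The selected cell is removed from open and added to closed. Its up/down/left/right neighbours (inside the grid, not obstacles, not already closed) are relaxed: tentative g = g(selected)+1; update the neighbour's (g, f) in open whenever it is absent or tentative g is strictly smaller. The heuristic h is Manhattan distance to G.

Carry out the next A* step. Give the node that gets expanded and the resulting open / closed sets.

expanded=(2,5); open=[(1,5) g=6 f=7, (2,6) g=6 f=7, (3,4) g=5 f=9, (3,6) g=5 f=7, (4,6) g=4 f=7, (5,3) g=2 f=9, (5,6) g=3 f=7, (6,3) g=1 f=9, (6,5) g=1 f=7]; closed=[(2,5), (3,5), (4,5), (5,4), (5,5), (6,4)]

step 1: expand (2,5) (f=7, h=2) → closed; open now [(1,5) g=6 f=7, (2,6) g=6 f=7, (3,4) g=5 f=9, (3,6) g=5 f=7, (4,6) g=4 f=7, (5,3) g=2 f=9, (5,6) g=3 f=7, (6,3) g=1 f=9, (6,5) g=1 f=7]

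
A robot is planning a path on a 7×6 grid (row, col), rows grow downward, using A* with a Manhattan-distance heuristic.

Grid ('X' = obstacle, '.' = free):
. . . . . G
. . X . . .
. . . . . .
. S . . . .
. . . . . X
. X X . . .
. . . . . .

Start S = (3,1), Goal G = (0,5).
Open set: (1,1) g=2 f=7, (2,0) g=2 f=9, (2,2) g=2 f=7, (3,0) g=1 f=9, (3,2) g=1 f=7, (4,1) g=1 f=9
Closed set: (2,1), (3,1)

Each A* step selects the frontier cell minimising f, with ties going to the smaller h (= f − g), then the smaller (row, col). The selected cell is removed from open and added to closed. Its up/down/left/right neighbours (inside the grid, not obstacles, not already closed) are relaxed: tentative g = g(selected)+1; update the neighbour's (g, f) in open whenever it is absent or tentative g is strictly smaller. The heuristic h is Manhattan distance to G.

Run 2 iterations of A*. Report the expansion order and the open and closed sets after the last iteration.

order=[(1,1) → (0,1)]; open=[(0,0) g=4 f=9, (0,2) g=4 f=7, (1,0) g=3 f=9, (2,0) g=2 f=9, (2,2) g=2 f=7, (3,0) g=1 f=9, (3,2) g=1 f=7, (4,1) g=1 f=9]; closed=[(0,1), (1,1), (2,1), (3,1)]

step 1: expand (1,1) (f=7, h=5) → closed; open now [(0,1) g=3 f=7, (1,0) g=3 f=9, (2,0) g=2 f=9, (2,2) g=2 f=7, (3,0) g=1 f=9, (3,2) g=1 f=7, (4,1) g=1 f=9]
step 2: expand (0,1) (f=7, h=4) → closed; open now [(0,0) g=4 f=9, (0,2) g=4 f=7, (1,0) g=3 f=9, (2,0) g=2 f=9, (2,2) g=2 f=7, (3,0) g=1 f=9, (3,2) g=1 f=7, (4,1) g=1 f=9]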